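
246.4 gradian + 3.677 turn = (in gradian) 1 gradian = 0.015707963 rad, so 246.4 gradian = 246.4 * 0.015707963 = 3.8704421 rad. 1 turn = 6.2831853 rad, so 3.677 turn = 3.677 * 6.2831853 = 23.103272 rad. Sum: 3.8704421 + 23.103272 = 26.973715 rad. 1 gradian = 0.015707963 rad, so 26.973715 rad = 26.973715 / 0.015707963 = 1717.2 gradian ≈ 1717 gradian (4 s.f.). Final answer: 1717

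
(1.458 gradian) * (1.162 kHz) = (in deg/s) 1525. Check: 1 gradian = 0.015707963 rad, so 1.458 gradian = 1.458 * 0.015707963 = 0.02290221 rad. 1 kHz = 1000 Hz, so 1.162 kHz = 1.162 * 1000 = 1162 Hz. Combine: 0.02290221 rad * 1162 Hz = 26.612369 rad/s. 1 deg/s = 0.017453293 rad/s, so 26.612369 rad/s = 26.612369 / 0.017453293 = 1524.7764 deg/s ≈ 1525 deg/s (4 s.f.).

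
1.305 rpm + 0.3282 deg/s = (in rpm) 1 rpm = 0.10471976 rad/s, so 1.305 rpm = 1.305 * 0.10471976 = 0.13665928 rad/s. 1 deg/s = 0.017453293 rad/s, so 0.3282 deg/s = 0.3282 * 0.017453293 = 0.0057281706 rad/s. Sum: 0.13665928 + 0.0057281706 = 0.14238745 rad/s. 1 rpm = 0.10471976 rad/s, so 0.14238745 rad/s = 0.14238745 / 0.10471976 = 1.3597 rpm ≈ 1.36 rpm (4 s.f.). Final answer: 1.36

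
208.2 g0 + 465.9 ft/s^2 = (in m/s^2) 2184. Check: 1 g0 = 9.80665 m/s^2, so 208.2 g0 = 208.2 * 9.80665 = 2041.7445 m/s^2. 1 ft/s^2 = 0.3048 m/s^2, so 465.9 ft/s^2 = 465.9 * 0.3048 = 142.00632 m/s^2. Sum: 2041.7445 + 142.00632 = 2183.7508 m/s^2. Result: 2183.7508 m/s^2 ≈ 2184 m/s^2 (4 s.f.).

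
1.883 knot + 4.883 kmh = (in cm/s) 1 knot = 0.51444444 m/s, so 1.883 knot = 1.883 * 0.51444444 = 0.96869889 m/s. 1 kmh = 0.27777778 m/s, so 4.883 kmh = 4.883 * 0.27777778 = 1.3563889 m/s. Sum: 0.96869889 + 1.3563889 = 2.3250878 m/s. 1 cm/s = 0.01 m/s, so 2.3250878 m/s = 2.3250878 / 0.01 = 232.50878 cm/s ≈ 232.5 cm/s (4 s.f.). Final answer: 232.5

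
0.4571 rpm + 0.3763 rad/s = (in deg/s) 24.3. Check: 1 rpm = 0.10471976 rad/s, so 0.4571 rpm = 0.4571 * 0.10471976 = 0.0478674 rad/s. 0.3763 rad/s is already in rad/s. Sum: 0.0478674 + 0.3763 = 0.4241674 rad/s. 1 deg/s = 0.017453293 rad/s, so 0.4241674 rad/s = 0.4241674 / 0.017453293 = 24.303002 deg/s ≈ 24.3 deg/s (4 s.f.).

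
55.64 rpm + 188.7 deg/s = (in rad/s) 9.12. Check: 1 rpm = 0.10471976 rad/s, so 55.64 rpm = 55.64 * 0.10471976 = 5.8266072 rad/s. 1 deg/s = 0.017453293 rad/s, so 188.7 deg/s = 188.7 * 0.017453293 = 3.2934363 rad/s. Sum: 5.8266072 + 3.2934363 = 9.1200435 rad/s. Result: 9.1200435 rad/s ≈ 9.12 rad/s (4 s.f.).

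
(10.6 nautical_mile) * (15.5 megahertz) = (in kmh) 1.095e+12. Check: 1 nautical_mile = 1852 m, so 10.6 nautical_mile = 10.6 * 1852 = 19631.2 m. 1 megahertz = 1000000 Hz, so 15.5 megahertz = 15.5 * 1000000 = 15500000 Hz. Combine: 19631.2 m * 15500000 Hz = 3.042836e+11 m/s. 1 kmh = 0.27777778 m/s, so 3.042836e+11 m/s = 3.042836e+11 / 0.27777778 = 1.095421e+12 kmh ≈ 1.095e+12 kmh (4 s.f.).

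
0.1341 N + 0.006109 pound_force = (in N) 0.1613. Check: 0.1341 N is already in N. 1 pound_force = 4.4482216 N, so 0.006109 pound_force = 0.006109 * 4.4482216 = 0.027174186 N. Sum: 0.1341 + 0.027174186 = 0.16127419 N. Result: 0.16127419 N ≈ 0.1613 N (4 s.f.).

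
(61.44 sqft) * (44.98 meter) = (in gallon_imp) 1 sqft = 0.09290304 m^2, so 61.44 sqft = 61.44 * 0.09290304 = 5.7079628 m^2. 44.98 meter = 44.98 m. Combine: 5.7079628 m^2 * 44.98 m = 256.74417 m^3. 1 gallon_imp = 0.00454609 m^3, so 256.74417 m^3 = 256.74417 / 0.00454609 = 56475.821 gallon_imp ≈ 5.648e+04 gallon_imp (4 s.f.). Final answer: 5.648e+04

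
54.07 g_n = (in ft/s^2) 1 g_n = 9.80665 m/s^2, so 54.07 g_n = 54.07 * 9.80665 = 530.24557 m/s^2. 1 ft/s^2 = 0.3048 m/s^2, so 530.24557 m/s^2 = 530.24557 / 0.3048 = 1739.6508 ft/s^2 ≈ 1740 ft/s^2 (4 s.f.). Final answer: 1740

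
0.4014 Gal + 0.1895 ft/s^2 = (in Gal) 6.177. Check: 1 Gal = 0.01 m/s^2, so 0.4014 Gal = 0.4014 * 0.01 = 0.004014 m/s^2. 1 ft/s^2 = 0.3048 m/s^2, so 0.1895 ft/s^2 = 0.1895 * 0.3048 = 0.0577596 m/s^2. Sum: 0.004014 + 0.0577596 = 0.0617736 m/s^2. 1 Gal = 0.01 m/s^2, so 0.0617736 m/s^2 = 0.0617736 / 0.01 = 6.17736 Gal ≈ 6.177 Gal (4 s.f.).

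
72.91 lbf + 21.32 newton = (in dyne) 1 lbf = 4.4482216 N, so 72.91 lbf = 72.91 * 4.4482216 = 324.31984 N. 21.32 newton = 21.32 N. Sum: 324.31984 + 21.32 = 345.63984 N. 1 dyne = 1e-05 N, so 345.63984 N = 345.63984 / 1e-05 = 34563984 dyne ≈ 3.456e+07 dyne (4 s.f.). Final answer: 3.456e+07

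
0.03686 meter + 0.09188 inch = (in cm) 0.03686 meter = 0.03686 m. 1 inch = 0.0254 m, so 0.09188 inch = 0.09188 * 0.0254 = 0.002333752 m. Sum: 0.03686 + 0.002333752 = 0.039193752 m. 1 cm = 0.01 m, so 0.039193752 m = 0.039193752 / 0.01 = 3.9193752 cm ≈ 3.919 cm (4 s.f.). Final answer: 3.919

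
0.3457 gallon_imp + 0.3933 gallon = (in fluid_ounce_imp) 1 gallon_imp = 0.00454609 m^3, so 0.3457 gallon_imp = 0.3457 * 0.00454609 = 0.0015715833 m^3. 1 gallon = 0.0037854118 m^3, so 0.3933 gallon = 0.3933 * 0.0037854118 = 0.0014888025 m^3. Sum: 0.0015715833 + 0.0014888025 = 0.0030603858 m^3. 1 fluid_ounce_imp = 2.8413063e-05 m^3, so 0.0030603858 m^3 = 0.0030603858 / 2.8413063e-05 = 107.71052 fluid_ounce_imp ≈ 107.7 fluid_ounce_imp (4 s.f.). Final answer: 107.7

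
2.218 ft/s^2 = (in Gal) 67.6. Check: 1 ft/s^2 = 0.3048 m/s^2, so 2.218 ft/s^2 = 2.218 * 0.3048 = 0.6760464 m/s^2. 1 Gal = 0.01 m/s^2, so 0.6760464 m/s^2 = 0.6760464 / 0.01 = 67.60464 Gal ≈ 67.6 Gal (4 s.f.).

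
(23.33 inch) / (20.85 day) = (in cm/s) 3.289e-05. Check: 1 inch = 0.0254 m, so 23.33 inch = 23.33 * 0.0254 = 0.592582 m. 1 day = 86400 s, so 20.85 day = 20.85 * 86400 = 1801440 s. Combine: 0.592582 m / 1801440 s = 3.2894906e-07 m/s. 1 cm/s = 0.01 m/s, so 3.2894906e-07 m/s = 3.2894906e-07 / 0.01 = 3.2894906e-05 cm/s ≈ 3.289e-05 cm/s (4 s.f.).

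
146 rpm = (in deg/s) 1 rpm = 0.10471976 rad/s, so 146 rpm = 146 * 0.10471976 = 15.289084 rad/s. 1 deg/s = 0.017453293 rad/s, so 15.289084 rad/s = 15.289084 / 0.017453293 = 876 deg/s. Final answer: 876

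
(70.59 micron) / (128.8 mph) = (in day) 1 micron = 1e-06 m, so 70.59 micron = 70.59 * 1e-06 = 7.059e-05 m. 1 mph = 0.44704 m/s, so 128.8 mph = 128.8 * 0.44704 = 57.578752 m/s. Combine: 7.059e-05 m / 57.578752 m/s = 1.2259731e-06 s. 1 day = 86400 s, so 1.2259731e-06 s = 1.2259731e-06 / 86400 = 1.4189503e-11 day ≈ 1.419e-11 day (4 s.f.). Final answer: 1.419e-11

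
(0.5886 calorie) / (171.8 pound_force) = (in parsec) 1 calorie = 4.184 J, so 0.5886 calorie = 0.5886 * 4.184 = 2.4627024 J. 1 pound_force = 4.4482216 N, so 171.8 pound_force = 171.8 * 4.4482216 = 764.20447 N. Combine: 2.4627024 J / 764.20447 N = 0.00322257 m. 1 parsec = 3.0856776e+16 m, so 0.00322257 m = 0.00322257 / 3.0856776e+16 = 1.0443638e-19 parsec ≈ 1.044e-19 parsec (4 s.f.). Final answer: 1.044e-19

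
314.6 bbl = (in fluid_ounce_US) 1.691e+06. Check: 1 bbl = 0.15898729 m^3, so 314.6 bbl = 314.6 * 0.15898729 = 50.017403 m^3. 1 fluid_ounce_US = 2.957353e-05 m^3, so 50.017403 m^3 = 50.017403 / 2.957353e-05 = 1691289.6 fluid_ounce_US ≈ 1.691e+06 fluid_ounce_US (4 s.f.).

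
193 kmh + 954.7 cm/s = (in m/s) 63.16. Check: 1 kmh = 0.27777778 m/s, so 193 kmh = 193 * 0.27777778 = 53.611111 m/s. 1 cm/s = 0.01 m/s, so 954.7 cm/s = 954.7 * 0.01 = 9.547 m/s. Sum: 53.611111 + 9.547 = 63.158111 m/s. Result: 63.158111 m/s ≈ 63.16 m/s (4 s.f.).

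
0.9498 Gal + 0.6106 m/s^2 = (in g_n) 0.06323. Check: 1 Gal = 0.01 m/s^2, so 0.9498 Gal = 0.9498 * 0.01 = 0.009498 m/s^2. 0.6106 m/s^2 is already in m/s^2. Sum: 0.009498 + 0.6106 = 0.620098 m/s^2. 1 g_n = 9.80665 m/s^2, so 0.620098 m/s^2 = 0.620098 / 9.80665 = 0.063232398 g_n ≈ 0.06323 g_n (4 s.f.).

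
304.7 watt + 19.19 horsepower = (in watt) 304.7 watt = 304.7 W. 1 horsepower = 745.69987 W, so 19.19 horsepower = 19.19 * 745.69987 = 14309.981 W. Sum: 304.7 + 14309.981 = 14614.681 W. 14614.681 W = 14614.681 watt ≈ 1.461e+04 watt (4 s.f.). Final answer: 1.461e+04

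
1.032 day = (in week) 0.1474. Check: 1 day = 86400 s, so 1.032 day = 1.032 * 86400 = 89164.8 s. 1 week = 604800 s, so 89164.8 s = 89164.8 / 604800 = 0.14742857 week ≈ 0.1474 week (4 s.f.).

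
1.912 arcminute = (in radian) 0.0005562. Check: 1 arcminute = 0.00029088821 rad, so 1.912 arcminute = 1.912 * 0.00029088821 = 0.00055617825 rad. 0.00055617825 rad = 0.00055617825 radian ≈ 0.0005562 radian (4 s.f.).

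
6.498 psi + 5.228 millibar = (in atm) 0.4473. Check: 1 psi = 6894.7573 Pa, so 6.498 psi = 6.498 * 6894.7573 = 44802.133 Pa. 1 millibar = 100 Pa, so 5.228 millibar = 5.228 * 100 = 522.8 Pa. Sum: 44802.133 + 522.8 = 45324.933 Pa. 1 atm = 101325 Pa, so 45324.933 Pa = 45324.933 / 101325 = 0.44732231 atm ≈ 0.4473 atm (4 s.f.).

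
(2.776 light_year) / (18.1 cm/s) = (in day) 1.679e+12. Check: 1 light_year = 9.4607305e+15 m, so 2.776 light_year = 2.776 * 9.4607305e+15 = 2.6262988e+16 m. 1 cm/s = 0.01 m/s, so 18.1 cm/s = 18.1 * 0.01 = 0.181 m/s. Combine: 2.6262988e+16 m / 0.181 m/s = 1.4509938e+17 s. 1 day = 86400 s, so 1.4509938e+17 s = 1.4509938e+17 / 86400 = 1.679391e+12 day ≈ 1.679e+12 day (4 s.f.).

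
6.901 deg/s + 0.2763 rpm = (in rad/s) 0.1494. Check: 1 deg/s = 0.017453293 rad/s, so 6.901 deg/s = 6.901 * 0.017453293 = 0.12044517 rad/s. 1 rpm = 0.10471976 rad/s, so 0.2763 rpm = 0.2763 * 0.10471976 = 0.028934068 rad/s. Sum: 0.12044517 + 0.028934068 = 0.14937924 rad/s. Result: 0.14937924 rad/s ≈ 0.1494 rad/s (4 s.f.).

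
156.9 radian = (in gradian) 156.9 radian = 156.9 rad. 1 gradian = 0.015707963 rad, so 156.9 rad = 156.9 / 0.015707963 = 9988.5642 gradian ≈ 9989 gradian (4 s.f.). Final answer: 9989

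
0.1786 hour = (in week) 1 hour = 3600 s, so 0.1786 hour = 0.1786 * 3600 = 642.96 s. 1 week = 604800 s, so 642.96 s = 642.96 / 604800 = 0.0010630952 week ≈ 0.001063 week (4 s.f.). Final answer: 0.001063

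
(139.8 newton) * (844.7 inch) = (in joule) 2999. Check: 139.8 newton = 139.8 N. 1 inch = 0.0254 m, so 844.7 inch = 844.7 * 0.0254 = 21.45538 m. Combine: 139.8 N * 21.45538 m = 2999.4621 J. 2999.4621 J = 2999.4621 joule ≈ 2999 joule (4 s.f.).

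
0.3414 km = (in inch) 1 km = 1000 m, so 0.3414 km = 0.3414 * 1000 = 341.4 m. 1 inch = 0.0254 m, so 341.4 m = 341.4 / 0.0254 = 13440.945 inch ≈ 1.344e+04 inch (4 s.f.). Final answer: 1.344e+04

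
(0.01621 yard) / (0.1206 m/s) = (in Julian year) 3.895e-09. Check: 1 yard = 0.9144 m, so 0.01621 yard = 0.01621 * 0.9144 = 0.014822424 m. 0.1206 m/s is already in m/s. Combine: 0.014822424 m / 0.1206 m/s = 0.12290567 s. 1 Julian year = 31557600 s, so 0.12290567 s = 0.12290567 / 31557600 = 3.8946457e-09 Julian year ≈ 3.895e-09 Julian year (4 s.f.).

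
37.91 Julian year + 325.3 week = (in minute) 1 Julian year = 31557600 s, so 37.91 Julian year = 37.91 * 31557600 = 1.1963486e+09 s. 1 week = 604800 s, so 325.3 week = 325.3 * 604800 = 1.9674144e+08 s. Sum: 1.1963486e+09 + 1.9674144e+08 = 1.3930901e+09 s. 1 minute = 60 s, so 1.3930901e+09 s = 1.3930901e+09 / 60 = 23218168 minute ≈ 2.322e+07 minute (4 s.f.). Final answer: 2.322e+07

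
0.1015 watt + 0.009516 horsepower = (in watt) 7.198. Check: 0.1015 watt = 0.1015 W. 1 horsepower = 745.69987 W, so 0.009516 horsepower = 0.009516 * 745.69987 = 7.09608 W. Sum: 0.1015 + 7.09608 = 7.19758 W. 7.19758 W = 7.19758 watt ≈ 7.198 watt (4 s.f.).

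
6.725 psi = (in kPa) 46.37. Check: 1 psi = 6894.7573 Pa, so 6.725 psi = 6.725 * 6894.7573 = 46367.243 Pa. 1 kPa = 1000 Pa, so 46367.243 Pa = 46367.243 / 1000 = 46.367243 kPa ≈ 46.37 kPa (4 s.f.).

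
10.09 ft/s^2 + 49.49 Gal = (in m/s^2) 3.57. Check: 1 ft/s^2 = 0.3048 m/s^2, so 10.09 ft/s^2 = 10.09 * 0.3048 = 3.075432 m/s^2. 1 Gal = 0.01 m/s^2, so 49.49 Gal = 49.49 * 0.01 = 0.4949 m/s^2. Sum: 3.075432 + 0.4949 = 3.570332 m/s^2. Result: 3.570332 m/s^2 ≈ 3.57 m/s^2 (4 s.f.).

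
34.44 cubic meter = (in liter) 34.44 cubic meter = 34.44 m^3. 1 liter = 0.001 m^3, so 34.44 m^3 = 34.44 / 0.001 = 34440 liter ≈ 3.444e+04 liter (4 s.f.). Final answer: 3.444e+04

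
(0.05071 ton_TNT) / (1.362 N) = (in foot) 1 ton_TNT = 4.184e+09 J, so 0.05071 ton_TNT = 0.05071 * 4.184e+09 = 2.1217064e+08 J. 1.362 N is already in N. Combine: 2.1217064e+08 J / 1.362 N = 1.5577874e+08 m. 1 foot = 0.3048 m, so 1.5577874e+08 m = 1.5577874e+08 / 0.3048 = 5.110851e+08 foot ≈ 5.111e+08 foot (4 s.f.). Final answer: 5.111e+08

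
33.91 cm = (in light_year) 3.584e-17. Check: 1 cm = 0.01 m, so 33.91 cm = 33.91 * 0.01 = 0.3391 m. 1 light_year = 9.4607305e+15 m, so 0.3391 m = 0.3391 / 9.4607305e+15 = 3.5842898e-17 light_year ≈ 3.584e-17 light_year (4 s.f.).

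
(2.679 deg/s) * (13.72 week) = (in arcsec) 1 deg/s = 0.017453293 rad/s, so 2.679 deg/s = 2.679 * 0.017453293 = 0.046757371 rad/s. 1 week = 604800 s, so 13.72 week = 13.72 * 604800 = 8297856 s. Combine: 0.046757371 rad/s * 8297856 s = 387985.93 rad. 1 arcsec = 4.8481368e-06 rad, so 387985.93 rad = 387985.93 / 4.8481368e-06 = 8.0027842e+10 arcsec ≈ 8.003e+10 arcsec (4 s.f.). Final answer: 8.003e+10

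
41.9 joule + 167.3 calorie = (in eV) 41.9 joule = 41.9 J. 1 calorie = 4.184 J, so 167.3 calorie = 167.3 * 4.184 = 699.9832 J. Sum: 41.9 + 699.9832 = 741.8832 J. 1 eV = 1.6021766e-19 J, so 741.8832 J = 741.8832 / 1.6021766e-19 = 4.6304707e+21 eV ≈ 4.63e+21 eV (4 s.f.). Final answer: 4.63e+21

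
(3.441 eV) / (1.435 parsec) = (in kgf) 1 eV = 1.6021766e-19 J, so 3.441 eV = 3.441 * 1.6021766e-19 = 5.5130898e-19 J. 1 parsec = 3.0856776e+16 m, so 1.435 parsec = 1.435 * 3.0856776e+16 = 4.4279473e+16 m. Combine: 5.5130898e-19 J / 4.4279473e+16 m = 1.2450667e-35 N. 1 kgf = 9.80665 N, so 1.2450667e-35 N = 1.2450667e-35 / 9.80665 = 1.2696147e-36 kgf ≈ 1.27e-36 kgf (4 s.f.). Final answer: 1.27e-36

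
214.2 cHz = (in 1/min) 128.5. Check: 1 cHz = 0.01 Hz, so 214.2 cHz = 214.2 * 0.01 = 2.142 Hz. 1 1/min = 0.016666667 Hz, so 2.142 Hz = 2.142 / 0.016666667 = 128.52 1/min ≈ 128.5 1/min (4 s.f.).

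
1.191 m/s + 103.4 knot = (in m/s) 1.191 m/s is already in m/s. 1 knot = 0.51444444 m/s, so 103.4 knot = 103.4 * 0.51444444 = 53.193556 m/s. Sum: 1.191 + 53.193556 = 54.384556 m/s. Result: 54.384556 m/s ≈ 54.38 m/s (4 s.f.). Final answer: 54.38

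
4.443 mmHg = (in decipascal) 1 mmHg = 133.32237 Pa, so 4.443 mmHg = 4.443 * 133.32237 = 592.35128 Pa. 1 decipascal = 0.1 Pa, so 592.35128 Pa = 592.35128 / 0.1 = 5923.5128 decipascal ≈ 5924 decipascal (4 s.f.). Final answer: 5924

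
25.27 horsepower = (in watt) 1 horsepower = 745.69987 W, so 25.27 horsepower = 25.27 * 745.69987 = 18843.836 W. 18843.836 W = 18843.836 watt ≈ 1.884e+04 watt (4 s.f.). Final answer: 1.884e+04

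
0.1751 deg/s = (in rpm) 0.02918. Check: 1 deg/s = 0.017453293 rad/s, so 0.1751 deg/s = 0.1751 * 0.017453293 = 0.0030560715 rad/s. 1 rpm = 0.10471976 rad/s, so 0.0030560715 rad/s = 0.0030560715 / 0.10471976 = 0.029183333 rpm ≈ 0.02918 rpm (4 s.f.).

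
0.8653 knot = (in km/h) 1.603. Check: 1 knot = 0.51444444 m/s, so 0.8653 knot = 0.8653 * 0.51444444 = 0.44514878 m/s. 1 km/h = 0.27777778 m/s, so 0.44514878 m/s = 0.44514878 / 0.27777778 = 1.6025356 km/h ≈ 1.603 km/h (4 s.f.).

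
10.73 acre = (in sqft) 4.674e+05. Check: 1 acre = 4046.8564 m^2, so 10.73 acre = 10.73 * 4046.8564 = 43422.769 m^2. 1 sqft = 0.09290304 m^2, so 43422.769 m^2 = 43422.769 / 0.09290304 = 467398.8 sqft ≈ 4.674e+05 sqft (4 s.f.).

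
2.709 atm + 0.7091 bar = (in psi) 1 atm = 101325 Pa, so 2.709 atm = 2.709 * 101325 = 274489.42 Pa. 1 bar = 100000 Pa, so 0.7091 bar = 0.7091 * 100000 = 70910 Pa. Sum: 274489.42 + 70910 = 345399.42 Pa. 1 psi = 6894.7573 Pa, so 345399.42 Pa = 345399.42 / 6894.7573 = 50.095951 psi ≈ 50.1 psi (4 s.f.). Final answer: 50.1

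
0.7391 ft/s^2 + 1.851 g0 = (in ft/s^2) 60.29. Check: 1 ft/s^2 = 0.3048 m/s^2, so 0.7391 ft/s^2 = 0.7391 * 0.3048 = 0.22527768 m/s^2. 1 g0 = 9.80665 m/s^2, so 1.851 g0 = 1.851 * 9.80665 = 18.152109 m/s^2. Sum: 0.22527768 + 18.152109 = 18.377387 m/s^2. 1 ft/s^2 = 0.3048 m/s^2, so 18.377387 m/s^2 = 18.377387 / 0.3048 = 60.293264 ft/s^2 ≈ 60.29 ft/s^2 (4 s.f.).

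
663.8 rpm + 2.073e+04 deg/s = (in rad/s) 1 rpm = 0.10471976 rad/s, so 663.8 rpm = 663.8 * 0.10471976 = 69.512973 rad/s. 1 deg/s = 0.017453293 rad/s, so 2.073e+04 deg/s = 2.073e+04 * 0.017453293 = 361.80675 rad/s. Sum: 69.512973 + 361.80675 = 431.31973 rad/s. Result: 431.31973 rad/s ≈ 431.3 rad/s (4 s.f.). Final answer: 431.3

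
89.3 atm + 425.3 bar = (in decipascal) 1 atm = 101325 Pa, so 89.3 atm = 89.3 * 101325 = 9048322.5 Pa. 1 bar = 100000 Pa, so 425.3 bar = 425.3 * 100000 = 42530000 Pa. Sum: 9048322.5 + 42530000 = 51578322 Pa. 1 decipascal = 0.1 Pa, so 51578322 Pa = 51578322 / 0.1 = 5.1578322e+08 decipascal ≈ 5.158e+08 decipascal (4 s.f.). Final answer: 5.158e+08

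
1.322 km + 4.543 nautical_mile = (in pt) 2.76e+07. Check: 1 km = 1000 m, so 1.322 km = 1.322 * 1000 = 1322 m. 1 nautical_mile = 1852 m, so 4.543 nautical_mile = 4.543 * 1852 = 8413.636 m. Sum: 1322 + 8413.636 = 9735.636 m. 1 pt = 0.00035277778 m, so 9735.636 m = 9735.636 / 0.00035277778 = 27597078 pt ≈ 2.76e+07 pt (4 s.f.).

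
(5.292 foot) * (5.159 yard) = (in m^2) 7.609. Check: 1 foot = 0.3048 m, so 5.292 foot = 5.292 * 0.3048 = 1.6130016 m. 1 yard = 0.9144 m, so 5.159 yard = 5.159 * 0.9144 = 4.7173896 m. Combine: 1.6130016 m * 4.7173896 m = 7.609157 m^2. Result: 7.609157 m^2 ≈ 7.609 m^2 (4 s.f.).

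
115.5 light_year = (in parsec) 1 light_year = 9.4607305e+15 m, so 115.5 light_year = 115.5 * 9.4607305e+15 = 1.0927144e+18 m. 1 parsec = 3.0856776e+16 m, so 1.0927144e+18 m = 1.0927144e+18 / 3.0856776e+16 = 35.412461 parsec ≈ 35.41 parsec (4 s.f.). Final answer: 35.41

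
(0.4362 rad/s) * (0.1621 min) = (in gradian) 0.4362 rad/s is already in rad/s. 1 min = 60 s, so 0.1621 min = 0.1621 * 60 = 9.726 s. Combine: 0.4362 rad/s * 9.726 s = 4.2424812 rad. 1 gradian = 0.015707963 rad, so 4.2424812 rad = 4.2424812 / 0.015707963 = 270.08474 gradian ≈ 270.1 gradian (4 s.f.). Final answer: 270.1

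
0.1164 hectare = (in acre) 0.2876. Check: 1 hectare = 10000 m^2, so 0.1164 hectare = 0.1164 * 10000 = 1164 m^2. 1 acre = 4046.8564 m^2, so 1164 m^2 = 1164 / 4046.8564 = 0.28763066 acre ≈ 0.2876 acre (4 s.f.).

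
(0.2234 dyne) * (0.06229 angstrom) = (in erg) 1.392e-10. Check: 1 dyne = 1e-05 N, so 0.2234 dyne = 0.2234 * 1e-05 = 2.234e-06 N. 1 angstrom = 1e-10 m, so 0.06229 angstrom = 0.06229 * 1e-10 = 6.229e-12 m. Combine: 2.234e-06 N * 6.229e-12 m = 1.3915586e-17 J. 1 erg = 1e-07 J, so 1.3915586e-17 J = 1.3915586e-17 / 1e-07 = 1.3915586e-10 erg ≈ 1.392e-10 erg (4 s.f.).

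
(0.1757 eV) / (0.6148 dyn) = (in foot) 1.502e-14. Check: 1 eV = 1.6021766e-19 J, so 0.1757 eV = 0.1757 * 1.6021766e-19 = 2.8150243e-20 J. 1 dyn = 1e-05 N, so 0.6148 dyn = 0.6148 * 1e-05 = 6.148e-06 N. Combine: 2.8150243e-20 J / 6.148e-06 N = 4.5787644e-15 m. 1 foot = 0.3048 m, so 4.5787644e-15 m = 4.5787644e-15 / 0.3048 = 1.5022193e-14 foot ≈ 1.502e-14 foot (4 s.f.).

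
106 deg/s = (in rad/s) 1.85. Check: 1 deg/s = 0.017453293 rad/s, so 106 deg/s = 106 * 0.017453293 = 1.850049 rad/s. Result: 1.850049 rad/s ≈ 1.85 rad/s (4 s.f.).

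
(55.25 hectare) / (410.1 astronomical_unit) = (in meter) 1 hectare = 10000 m^2, so 55.25 hectare = 55.25 * 10000 = 552500 m^2. 1 astronomical_unit = 1.4959787e+11 m, so 410.1 astronomical_unit = 410.1 * 1.4959787e+11 = 6.1350087e+13 m. Combine: 552500 m^2 / 6.1350087e+13 m = 9.0056922e-09 m. 9.0056922e-09 m = 9.0056922e-09 meter ≈ 9.006e-09 meter (4 s.f.). Final answer: 9.006e-09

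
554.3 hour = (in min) 1 hour = 3600 s, so 554.3 hour = 554.3 * 3600 = 1995480 s. 1 min = 60 s, so 1995480 s = 1995480 / 60 = 33258 min ≈ 3.326e+04 min (4 s.f.). Final answer: 3.326e+04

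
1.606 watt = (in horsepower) 1.606 watt = 1.606 W. 1 horsepower = 745.69987 W, so 1.606 W = 1.606 / 745.69987 = 0.0021536815 horsepower ≈ 0.002154 horsepower (4 s.f.). Final answer: 0.002154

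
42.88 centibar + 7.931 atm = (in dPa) 1 centibar = 1000 Pa, so 42.88 centibar = 42.88 * 1000 = 42880 Pa. 1 atm = 101325 Pa, so 7.931 atm = 7.931 * 101325 = 803608.57 Pa. Sum: 42880 + 803608.57 = 846488.57 Pa. 1 dPa = 0.1 Pa, so 846488.57 Pa = 846488.57 / 0.1 = 8464885.7 dPa ≈ 8.465e+06 dPa (4 s.f.). Final answer: 8.465e+06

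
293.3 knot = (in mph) 337.5. Check: 1 knot = 0.51444444 m/s, so 293.3 knot = 293.3 * 0.51444444 = 150.88656 m/s. 1 mph = 0.44704 m/s, so 150.88656 m/s = 150.88656 / 0.44704 = 337.52361 mph ≈ 337.5 mph (4 s.f.).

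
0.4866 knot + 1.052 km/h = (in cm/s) 54.26. Check: 1 knot = 0.51444444 m/s, so 0.4866 knot = 0.4866 * 0.51444444 = 0.25032867 m/s. 1 km/h = 0.27777778 m/s, so 1.052 km/h = 1.052 * 0.27777778 = 0.29222222 m/s. Sum: 0.25032867 + 0.29222222 = 0.54255089 m/s. 1 cm/s = 0.01 m/s, so 0.54255089 m/s = 0.54255089 / 0.01 = 54.255089 cm/s ≈ 54.26 cm/s (4 s.f.).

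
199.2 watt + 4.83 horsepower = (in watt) 3801. Check: 199.2 watt = 199.2 W. 1 horsepower = 745.69987 W, so 4.83 horsepower = 4.83 * 745.69987 = 3601.7304 W. Sum: 199.2 + 3601.7304 = 3800.9304 W. 3800.9304 W = 3800.9304 watt ≈ 3801 watt (4 s.f.).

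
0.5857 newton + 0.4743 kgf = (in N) 5.237. Check: 0.5857 newton = 0.5857 N. 1 kgf = 9.80665 N, so 0.4743 kgf = 0.4743 * 9.80665 = 4.6512941 N. Sum: 0.5857 + 4.6512941 = 5.2369941 N. Result: 5.2369941 N ≈ 5.237 N (4 s.f.).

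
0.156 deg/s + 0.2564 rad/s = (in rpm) 1 deg/s = 0.017453293 rad/s, so 0.156 deg/s = 0.156 * 0.017453293 = 0.0027227136 rad/s. 0.2564 rad/s is already in rad/s. Sum: 0.0027227136 + 0.2564 = 0.25912271 rad/s. 1 rpm = 0.10471976 rad/s, so 0.25912271 rad/s = 0.25912271 / 0.10471976 = 2.4744396 rpm ≈ 2.474 rpm (4 s.f.). Final answer: 2.474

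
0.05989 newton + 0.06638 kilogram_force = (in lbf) 0.1598. Check: 0.05989 newton = 0.05989 N. 1 kilogram_force = 9.80665 N, so 0.06638 kilogram_force = 0.06638 * 9.80665 = 0.65096543 N. Sum: 0.05989 + 0.65096543 = 0.71085543 N. 1 lbf = 4.4482216 N, so 0.71085543 N = 0.71085543 / 4.4482216 = 0.15980666 lbf ≈ 0.1598 lbf (4 s.f.).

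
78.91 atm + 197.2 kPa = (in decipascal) 1 atm = 101325 Pa, so 78.91 atm = 78.91 * 101325 = 7995555.8 Pa. 1 kPa = 1000 Pa, so 197.2 kPa = 197.2 * 1000 = 197200 Pa. Sum: 7995555.8 + 197200 = 8192755.8 Pa. 1 decipascal = 0.1 Pa, so 8192755.8 Pa = 8192755.8 / 0.1 = 81927558 decipascal ≈ 8.193e+07 decipascal (4 s.f.). Final answer: 8.193e+07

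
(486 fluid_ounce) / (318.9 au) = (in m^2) 3.013e-16. Check: 1 fluid_ounce = 2.957353e-05 m^3, so 486 fluid_ounce = 486 * 2.957353e-05 = 0.014372735 m^3. 1 au = 1.4959787e+11 m, so 318.9 au = 318.9 * 1.4959787e+11 = 4.7706761e+13 m. Combine: 0.014372735 m^3 / 4.7706761e+13 m = 3.012725e-16 m^2. Result: 3.012725e-16 m^2 ≈ 3.013e-16 m^2 (4 s.f.).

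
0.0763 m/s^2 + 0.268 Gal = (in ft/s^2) 0.0763 m/s^2 is already in m/s^2. 1 Gal = 0.01 m/s^2, so 0.268 Gal = 0.268 * 0.01 = 0.00268 m/s^2. Sum: 0.0763 + 0.00268 = 0.07898 m/s^2. 1 ft/s^2 = 0.3048 m/s^2, so 0.07898 m/s^2 = 0.07898 / 0.3048 = 0.25912073 ft/s^2 ≈ 0.2591 ft/s^2 (4 s.f.). Final answer: 0.2591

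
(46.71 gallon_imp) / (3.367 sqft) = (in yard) 1 gallon_imp = 0.00454609 m^3, so 46.71 gallon_imp = 46.71 * 0.00454609 = 0.21234786 m^3. 1 sqft = 0.09290304 m^2, so 3.367 sqft = 3.367 * 0.09290304 = 0.31280454 m^2. Combine: 0.21234786 m^3 / 0.31280454 m^2 = 0.67885161 m. 1 yard = 0.9144 m, so 0.67885161 m = 0.67885161 / 0.9144 = 0.74240115 yard ≈ 0.7424 yard (4 s.f.). Final answer: 0.7424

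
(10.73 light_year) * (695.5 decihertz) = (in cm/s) 7.06e+20. Check: 1 light_year = 9.4607305e+15 m, so 10.73 light_year = 10.73 * 9.4607305e+15 = 1.0151364e+17 m. 1 decihertz = 0.1 Hz, so 695.5 decihertz = 695.5 * 0.1 = 69.55 Hz. Combine: 1.0151364e+17 m * 69.55 Hz = 7.0602735e+18 m/s. 1 cm/s = 0.01 m/s, so 7.0602735e+18 m/s = 7.0602735e+18 / 0.01 = 7.0602735e+20 cm/s ≈ 7.06e+20 cm/s (4 s.f.).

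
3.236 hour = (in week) 1 hour = 3600 s, so 3.236 hour = 3.236 * 3600 = 11649.6 s. 1 week = 604800 s, so 11649.6 s = 11649.6 / 604800 = 0.019261905 week ≈ 0.01926 week (4 s.f.). Final answer: 0.01926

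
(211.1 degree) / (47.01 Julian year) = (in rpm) 1 degree = 0.017453293 rad, so 211.1 degree = 211.1 * 0.017453293 = 3.6843901 rad. 1 Julian year = 31557600 s, so 47.01 Julian year = 47.01 * 31557600 = 1.4835228e+09 s. Combine: 3.6843901 rad / 1.4835228e+09 s = 2.4835413e-09 rad/s. 1 rpm = 0.10471976 rad/s, so 2.4835413e-09 rad/s = 2.4835413e-09 / 0.10471976 = 2.3716072e-08 rpm ≈ 2.372e-08 rpm (4 s.f.). Final answer: 2.372e-08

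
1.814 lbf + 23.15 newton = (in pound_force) 7.018. Check: 1 lbf = 4.4482216 N, so 1.814 lbf = 1.814 * 4.4482216 = 8.069074 N. 23.15 newton = 23.15 N. Sum: 8.069074 + 23.15 = 31.219074 N. 1 pound_force = 4.4482216 N, so 31.219074 N = 31.219074 / 4.4482216 = 7.018327 pound_force ≈ 7.018 pound_force (4 s.f.).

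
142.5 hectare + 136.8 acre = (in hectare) 197.9. Check: 1 hectare = 10000 m^2, so 142.5 hectare = 142.5 * 10000 = 1425000 m^2. 1 acre = 4046.8564 m^2, so 136.8 acre = 136.8 * 4046.8564 = 553609.96 m^2. Sum: 1425000 + 553609.96 = 1978610 m^2. 1 hectare = 10000 m^2, so 1978610 m^2 = 1978610 / 10000 = 197.861 hectare ≈ 197.9 hectare (4 s.f.).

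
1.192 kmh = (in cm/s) 33.11. Check: 1 kmh = 0.27777778 m/s, so 1.192 kmh = 1.192 * 0.27777778 = 0.33111111 m/s. 1 cm/s = 0.01 m/s, so 0.33111111 m/s = 0.33111111 / 0.01 = 33.111111 cm/s ≈ 33.11 cm/s (4 s.f.).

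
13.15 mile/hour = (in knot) 1 mile/hour = 0.44704 m/s, so 13.15 mile/hour = 13.15 * 0.44704 = 5.878576 m/s. 1 knot = 0.51444444 m/s, so 5.878576 m/s = 5.878576 / 0.51444444 = 11.427038 knot ≈ 11.43 knot (4 s.f.). Final answer: 11.43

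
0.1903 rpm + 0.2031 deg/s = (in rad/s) 1 rpm = 0.10471976 rad/s, so 0.1903 rpm = 0.1903 * 0.10471976 = 0.019928169 rad/s. 1 deg/s = 0.017453293 rad/s, so 0.2031 deg/s = 0.2031 * 0.017453293 = 0.0035447637 rad/s. Sum: 0.019928169 + 0.0035447637 = 0.023472933 rad/s. Result: 0.023472933 rad/s ≈ 0.02347 rad/s (4 s.f.). Final answer: 0.02347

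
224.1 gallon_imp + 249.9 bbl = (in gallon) 1.076e+04. Check: 1 gallon_imp = 0.00454609 m^3, so 224.1 gallon_imp = 224.1 * 0.00454609 = 1.0187788 m^3. 1 bbl = 0.15898729 m^3, so 249.9 bbl = 249.9 * 0.15898729 = 39.730925 m^3. Sum: 1.0187788 + 39.730925 = 40.749704 m^3. 1 gallon = 0.0037854118 m^3, so 40.749704 m^3 = 40.749704 / 0.0037854118 = 10764.933 gallon ≈ 1.076e+04 gallon (4 s.f.).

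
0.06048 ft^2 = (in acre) 1 ft^2 = 0.09290304 m^2, so 0.06048 ft^2 = 0.06048 * 0.09290304 = 0.0056187759 m^2. 1 acre = 4046.8564 m^2, so 0.0056187759 m^2 = 0.0056187759 / 4046.8564 = 1.3884298e-06 acre ≈ 1.388e-06 acre (4 s.f.). Final answer: 1.388e-06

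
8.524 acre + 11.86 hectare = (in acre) 1 acre = 4046.8564 m^2, so 8.524 acre = 8.524 * 4046.8564 = 34495.404 m^2. 1 hectare = 10000 m^2, so 11.86 hectare = 11.86 * 10000 = 118600 m^2. Sum: 34495.404 + 118600 = 153095.4 m^2. 1 acre = 4046.8564 m^2, so 153095.4 m^2 = 153095.4 / 4046.8564 = 37.830698 acre ≈ 37.83 acre (4 s.f.). Final answer: 37.83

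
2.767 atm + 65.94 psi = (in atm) 7.254. Check: 1 atm = 101325 Pa, so 2.767 atm = 2.767 * 101325 = 280366.27 Pa. 1 psi = 6894.7573 Pa, so 65.94 psi = 65.94 * 6894.7573 = 454640.3 Pa. Sum: 280366.27 + 454640.3 = 735006.57 Pa. 1 atm = 101325 Pa, so 735006.57 Pa = 735006.57 / 101325 = 7.2539509 atm ≈ 7.254 atm (4 s.f.).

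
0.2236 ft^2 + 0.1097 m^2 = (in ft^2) 1.404. Check: 1 ft^2 = 0.09290304 m^2, so 0.2236 ft^2 = 0.2236 * 0.09290304 = 0.02077312 m^2. 0.1097 m^2 is already in m^2. Sum: 0.02077312 + 0.1097 = 0.13047312 m^2. 1 ft^2 = 0.09290304 m^2, so 0.13047312 m^2 = 0.13047312 / 0.09290304 = 1.404401 ft^2 ≈ 1.404 ft^2 (4 s.f.).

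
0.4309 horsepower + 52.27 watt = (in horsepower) 0.501. Check: 1 horsepower = 745.69987 W, so 0.4309 horsepower = 0.4309 * 745.69987 = 321.32207 W. 52.27 watt = 52.27 W. Sum: 321.32207 + 52.27 = 373.59207 W. 1 horsepower = 745.69987 W, so 373.59207 W = 373.59207 / 745.69987 = 0.50099522 horsepower ≈ 0.501 horsepower (4 s.f.).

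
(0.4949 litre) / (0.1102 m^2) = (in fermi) 4.491e+12. Check: 1 litre = 0.001 m^3, so 0.4949 litre = 0.4949 * 0.001 = 0.0004949 m^3. 0.1102 m^2 is already in m^2. Combine: 0.0004949 m^3 / 0.1102 m^2 = 0.0044909256 m. 1 fermi = 1e-15 m, so 0.0044909256 m = 0.0044909256 / 1e-15 = 4.4909256e+12 fermi ≈ 4.491e+12 fermi (4 s.f.).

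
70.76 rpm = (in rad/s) 1 rpm = 0.10471976 rad/s, so 70.76 rpm = 70.76 * 0.10471976 = 7.4099699 rad/s. Result: 7.4099699 rad/s ≈ 7.41 rad/s (4 s.f.). Final answer: 7.41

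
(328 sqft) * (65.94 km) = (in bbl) 1.264e+07. Check: 1 sqft = 0.09290304 m^2, so 328 sqft = 328 * 0.09290304 = 30.472197 m^2. 1 km = 1000 m, so 65.94 km = 65.94 * 1000 = 65940 m. Combine: 30.472197 m^2 * 65940 m = 2009336.7 m^3. 1 bbl = 0.15898729 m^3, so 2009336.7 m^3 = 2009336.7 / 0.15898729 = 12638347 bbl ≈ 1.264e+07 bbl (4 s.f.).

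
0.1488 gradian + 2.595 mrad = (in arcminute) 16.96. Check: 1 gradian = 0.015707963 rad, so 0.1488 gradian = 0.1488 * 0.015707963 = 0.0023373449 rad. 1 mrad = 0.001 rad, so 2.595 mrad = 2.595 * 0.001 = 0.002595 rad. Sum: 0.0023373449 + 0.002595 = 0.0049323449 rad. 1 arcminute = 0.00029088821 rad, so 0.0049323449 rad = 0.0049323449 / 0.00029088821 = 16.956153 arcminute ≈ 16.96 arcminute (4 s.f.).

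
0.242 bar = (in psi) 1 bar = 100000 Pa, so 0.242 bar = 0.242 * 100000 = 24200 Pa. 1 psi = 6894.7573 Pa, so 24200 Pa = 24200 / 6894.7573 = 3.5099133 psi ≈ 3.51 psi (4 s.f.). Final answer: 3.51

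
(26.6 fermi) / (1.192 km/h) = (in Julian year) 2.546e-21. Check: 1 fermi = 1e-15 m, so 26.6 fermi = 26.6 * 1e-15 = 2.66e-14 m. 1 km/h = 0.27777778 m/s, so 1.192 km/h = 1.192 * 0.27777778 = 0.33111111 m/s. Combine: 2.66e-14 m / 0.33111111 m/s = 8.033557e-14 s. 1 Julian year = 31557600 s, so 8.033557e-14 s = 8.033557e-14 / 31557600 = 2.5456806e-21 Julian year ≈ 2.546e-21 Julian year (4 s.f.).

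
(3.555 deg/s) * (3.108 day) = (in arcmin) 5.728e+07. Check: 1 deg/s = 0.017453293 rad/s, so 3.555 deg/s = 3.555 * 0.017453293 = 0.062046455 rad/s. 1 day = 86400 s, so 3.108 day = 3.108 * 86400 = 268531.2 s. Combine: 0.062046455 rad/s * 268531.2 s = 16661.409 rad. 1 arcmin = 0.00029088821 rad, so 16661.409 rad = 16661.409 / 0.00029088821 = 57277705 arcmin ≈ 5.728e+07 arcmin (4 s.f.).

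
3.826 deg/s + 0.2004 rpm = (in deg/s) 5.028. Check: 1 deg/s = 0.017453293 rad/s, so 3.826 deg/s = 3.826 * 0.017453293 = 0.066776297 rad/s. 1 rpm = 0.10471976 rad/s, so 0.2004 rpm = 0.2004 * 0.10471976 = 0.020985839 rad/s. Sum: 0.066776297 + 0.020985839 = 0.087762136 rad/s. 1 deg/s = 0.017453293 rad/s, so 0.087762136 rad/s = 0.087762136 / 0.017453293 = 5.0284 deg/s ≈ 5.028 deg/s (4 s.f.).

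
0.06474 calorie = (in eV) 1.691e+18. Check: 1 calorie = 4.184 J, so 0.06474 calorie = 0.06474 * 4.184 = 0.27087216 J. 1 eV = 1.6021766e-19 J, so 0.27087216 J = 0.27087216 / 1.6021766e-19 = 1.690651e+18 eV ≈ 1.691e+18 eV (4 s.f.).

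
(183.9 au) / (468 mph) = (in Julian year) 4167. Check: 1 au = 1.4959787e+11 m, so 183.9 au = 183.9 * 1.4959787e+11 = 2.7511048e+13 m. 1 mph = 0.44704 m/s, so 468 mph = 468 * 0.44704 = 209.21472 m/s. Combine: 2.7511048e+13 m / 209.21472 m/s = 1.3149672e+11 s. 1 Julian year = 31557600 s, so 1.3149672e+11 s = 1.3149672e+11 / 31557600 = 4166.8795 Julian year ≈ 4167 Julian year (4 s.f.).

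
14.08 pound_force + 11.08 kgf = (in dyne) 1 pound_force = 4.4482216 N, so 14.08 pound_force = 14.08 * 4.4482216 = 62.63096 N. 1 kgf = 9.80665 N, so 11.08 kgf = 11.08 * 9.80665 = 108.65768 N. Sum: 62.63096 + 108.65768 = 171.28864 N. 1 dyne = 1e-05 N, so 171.28864 N = 171.28864 / 1e-05 = 17128864 dyne ≈ 1.713e+07 dyne (4 s.f.). Final answer: 1.713e+07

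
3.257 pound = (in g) 1477. Check: 1 pound = 0.45359237 kg, so 3.257 pound = 3.257 * 0.45359237 = 1.4773503 kg. 1 g = 0.001 kg, so 1.4773503 kg = 1.4773503 / 0.001 = 1477.3503 g ≈ 1477 g (4 s.f.).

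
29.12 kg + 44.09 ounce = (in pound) 29.12 kg is already in kg. 1 ounce = 0.028349523 kg, so 44.09 ounce = 44.09 * 0.028349523 = 1.2499305 kg. Sum: 29.12 + 1.2499305 = 30.36993 kg. 1 pound = 0.45359237 kg, so 30.36993 kg = 30.36993 / 0.45359237 = 66.954236 pound ≈ 66.95 pound (4 s.f.). Final answer: 66.95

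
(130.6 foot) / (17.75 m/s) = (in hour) 0.000623. Check: 1 foot = 0.3048 m, so 130.6 foot = 130.6 * 0.3048 = 39.80688 m. 17.75 m/s is already in m/s. Combine: 39.80688 m / 17.75 m/s = 2.2426411 s. 1 hour = 3600 s, so 2.2426411 s = 2.2426411 / 3600 = 0.00062295587 hour ≈ 0.000623 hour (4 s.f.).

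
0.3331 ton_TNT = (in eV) 8.699e+27. Check: 1 ton_TNT = 4.184e+09 J, so 0.3331 ton_TNT = 0.3331 * 4.184e+09 = 1.3936904e+09 J. 1 eV = 1.6021766e-19 J, so 1.3936904e+09 J = 1.3936904e+09 / 1.6021766e-19 = 8.6987313e+27 eV ≈ 8.699e+27 eV (4 s.f.).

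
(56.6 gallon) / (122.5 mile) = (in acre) 2.686e-10. Check: 1 gallon = 0.0037854118 m^3, so 56.6 gallon = 56.6 * 0.0037854118 = 0.21425431 m^3. 1 mile = 1609.344 m, so 122.5 mile = 122.5 * 1609.344 = 197144.64 m. Combine: 0.21425431 m^3 / 197144.64 m = 1.0867874e-06 m^2. 1 acre = 4046.8564 m^2, so 1.0867874e-06 m^2 = 1.0867874e-06 / 4046.8564 = 2.6855101e-10 acre ≈ 2.686e-10 acre (4 s.f.).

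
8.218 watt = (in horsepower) 8.218 watt = 8.218 W. 1 horsepower = 745.69987 W, so 8.218 W = 8.218 / 745.69987 = 0.01102052 horsepower ≈ 0.01102 horsepower (4 s.f.). Final answer: 0.01102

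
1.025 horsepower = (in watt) 1 horsepower = 745.69987 W, so 1.025 horsepower = 1.025 * 745.69987 = 764.34237 W. 764.34237 W = 764.34237 watt ≈ 764.3 watt (4 s.f.). Final answer: 764.3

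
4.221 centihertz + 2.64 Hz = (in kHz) 0.002682. Check: 1 centihertz = 0.01 Hz, so 4.221 centihertz = 4.221 * 0.01 = 0.04221 Hz. 2.64 Hz is already in Hz. Sum: 0.04221 + 2.64 = 2.68221 Hz. 1 kHz = 1000 Hz, so 2.68221 Hz = 2.68221 / 1000 = 0.00268221 kHz ≈ 0.002682 kHz (4 s.f.).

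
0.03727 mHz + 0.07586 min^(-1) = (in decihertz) 1 mHz = 0.001 Hz, so 0.03727 mHz = 0.03727 * 0.001 = 3.727e-05 Hz. 1 min^(-1) = 0.016666667 Hz, so 0.07586 min^(-1) = 0.07586 * 0.016666667 = 0.0012643333 Hz. Sum: 3.727e-05 + 0.0012643333 = 0.0013016033 Hz. 1 decihertz = 0.1 Hz, so 0.0013016033 Hz = 0.0013016033 / 0.1 = 0.013016033 decihertz ≈ 0.01302 decihertz (4 s.f.). Final answer: 0.01302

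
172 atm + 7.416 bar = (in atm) 179.3. Check: 1 atm = 101325 Pa, so 172 atm = 172 * 101325 = 17427900 Pa. 1 bar = 100000 Pa, so 7.416 bar = 7.416 * 100000 = 741600 Pa. Sum: 17427900 + 741600 = 18169500 Pa. 1 atm = 101325 Pa, so 18169500 Pa = 18169500 / 101325 = 179.31902 atm ≈ 179.3 atm (4 s.f.).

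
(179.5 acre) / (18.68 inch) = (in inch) 6.028e+07. Check: 1 acre = 4046.8564 m^2, so 179.5 acre = 179.5 * 4046.8564 = 726410.73 m^2. 1 inch = 0.0254 m, so 18.68 inch = 18.68 * 0.0254 = 0.474472 m. Combine: 726410.73 m^2 / 0.474472 m = 1530987.6 m. 1 inch = 0.0254 m, so 1530987.6 m = 1530987.6 / 0.0254 = 60275101 inch ≈ 6.028e+07 inch (4 s.f.).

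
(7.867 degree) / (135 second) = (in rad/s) 0.001017. Check: 1 degree = 0.017453293 rad, so 7.867 degree = 7.867 * 0.017453293 = 0.13730505 rad. 135 second = 135 s. Combine: 0.13730505 rad / 135 s = 0.0010170745 rad/s. Result: 0.0010170745 rad/s ≈ 0.001017 rad/s (4 s.f.).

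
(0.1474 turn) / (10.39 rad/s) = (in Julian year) 1 turn = 6.2831853 rad, so 0.1474 turn = 0.1474 * 6.2831853 = 0.92614151 rad. 10.39 rad/s is already in rad/s. Combine: 0.92614151 rad / 10.39 rad/s = 0.089137778 s. 1 Julian year = 31557600 s, so 0.089137778 s = 0.089137778 / 31557600 = 2.8246057e-09 Julian year ≈ 2.825e-09 Julian year (4 s.f.). Final answer: 2.825e-09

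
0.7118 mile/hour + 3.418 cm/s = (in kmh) 1.269. Check: 1 mile/hour = 0.44704 m/s, so 0.7118 mile/hour = 0.7118 * 0.44704 = 0.31820307 m/s. 1 cm/s = 0.01 m/s, so 3.418 cm/s = 3.418 * 0.01 = 0.03418 m/s. Sum: 0.31820307 + 0.03418 = 0.35238307 m/s. 1 kmh = 0.27777778 m/s, so 0.35238307 m/s = 0.35238307 / 0.27777778 = 1.2685791 kmh ≈ 1.269 kmh (4 s.f.).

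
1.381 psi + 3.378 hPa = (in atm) 1 psi = 6894.7573 Pa, so 1.381 psi = 1.381 * 6894.7573 = 9521.6598 Pa. 1 hPa = 100 Pa, so 3.378 hPa = 3.378 * 100 = 337.8 Pa. Sum: 9521.6598 + 337.8 = 9859.4598 Pa. 1 atm = 101325 Pa, so 9859.4598 Pa = 9859.4598 / 101325 = 0.097305303 atm ≈ 0.09731 atm (4 s.f.). Final answer: 0.09731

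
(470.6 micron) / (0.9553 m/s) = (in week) 8.145e-10. Check: 1 micron = 1e-06 m, so 470.6 micron = 470.6 * 1e-06 = 0.0004706 m. 0.9553 m/s is already in m/s. Combine: 0.0004706 m / 0.9553 m/s = 0.00049262012 s. 1 week = 604800 s, so 0.00049262012 s = 0.00049262012 / 604800 = 8.1451739e-10 week ≈ 8.145e-10 week (4 s.f.).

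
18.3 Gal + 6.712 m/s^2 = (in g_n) 0.7031. Check: 1 Gal = 0.01 m/s^2, so 18.3 Gal = 18.3 * 0.01 = 0.183 m/s^2. 6.712 m/s^2 is already in m/s^2. Sum: 0.183 + 6.712 = 6.895 m/s^2. 1 g_n = 9.80665 m/s^2, so 6.895 m/s^2 = 6.895 / 9.80665 = 0.70309433 g_n ≈ 0.7031 g_n (4 s.f.).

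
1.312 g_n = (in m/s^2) 1 g_n = 9.80665 m/s^2, so 1.312 g_n = 1.312 * 9.80665 = 12.866325 m/s^2. Result: 12.866325 m/s^2 ≈ 12.87 m/s^2 (4 s.f.). Final answer: 12.87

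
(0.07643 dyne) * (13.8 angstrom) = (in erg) 1.055e-08. Check: 1 dyne = 1e-05 N, so 0.07643 dyne = 0.07643 * 1e-05 = 7.643e-07 N. 1 angstrom = 1e-10 m, so 13.8 angstrom = 13.8 * 1e-10 = 1.38e-09 m. Combine: 7.643e-07 N * 1.38e-09 m = 1.054734e-15 J. 1 erg = 1e-07 J, so 1.054734e-15 J = 1.054734e-15 / 1e-07 = 1.054734e-08 erg ≈ 1.055e-08 erg (4 s.f.).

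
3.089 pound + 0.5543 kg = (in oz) 1 pound = 0.45359237 kg, so 3.089 pound = 3.089 * 0.45359237 = 1.4011468 kg. 0.5543 kg is already in kg. Sum: 1.4011468 + 0.5543 = 1.9554468 kg. 1 oz = 0.028349523 kg, so 1.9554468 kg = 1.9554468 / 0.028349523 = 68.976357 oz ≈ 68.98 oz (4 s.f.). Final answer: 68.98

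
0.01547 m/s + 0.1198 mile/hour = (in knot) 0.1342. Check: 0.01547 m/s is already in m/s. 1 mile/hour = 0.44704 m/s, so 0.1198 mile/hour = 0.1198 * 0.44704 = 0.053555392 m/s. Sum: 0.01547 + 0.053555392 = 0.069025392 m/s. 1 knot = 0.51444444 m/s, so 0.069025392 m/s = 0.069025392 / 0.51444444 = 0.13417463 knot ≈ 0.1342 knot (4 s.f.).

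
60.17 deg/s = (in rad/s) 1 deg/s = 0.017453293 rad/s, so 60.17 deg/s = 60.17 * 0.017453293 = 1.0501646 rad/s. Result: 1.0501646 rad/s ≈ 1.05 rad/s (4 s.f.). Final answer: 1.05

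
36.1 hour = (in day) 1 hour = 3600 s, so 36.1 hour = 36.1 * 3600 = 129960 s. 1 day = 86400 s, so 129960 s = 129960 / 86400 = 1.5041667 day ≈ 1.504 day (4 s.f.). Final answer: 1.504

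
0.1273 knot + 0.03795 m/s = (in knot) 0.2011. Check: 1 knot = 0.51444444 m/s, so 0.1273 knot = 0.1273 * 0.51444444 = 0.065488778 m/s. 0.03795 m/s is already in m/s. Sum: 0.065488778 + 0.03795 = 0.10343878 m/s. 1 knot = 0.51444444 m/s, so 0.10343878 m/s = 0.10343878 / 0.51444444 = 0.2010689 knot ≈ 0.2011 knot (4 s.f.).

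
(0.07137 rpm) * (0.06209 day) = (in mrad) 1 rpm = 0.10471976 rad/s, so 0.07137 rpm = 0.07137 * 0.10471976 = 0.0074738489 rad/s. 1 day = 86400 s, so 0.06209 day = 0.06209 * 86400 = 5364.576 s. Combine: 0.0074738489 rad/s * 5364.576 s = 40.094031 rad. 1 mrad = 0.001 rad, so 40.094031 rad = 40.094031 / 0.001 = 40094.031 mrad ≈ 4.009e+04 mrad (4 s.f.). Final answer: 4.009e+04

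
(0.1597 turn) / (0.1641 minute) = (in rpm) 1 turn = 6.2831853 rad, so 0.1597 turn = 0.1597 * 6.2831853 = 1.0034247 rad. 1 minute = 60 s, so 0.1641 minute = 0.1641 * 60 = 9.846 s. Combine: 1.0034247 rad / 9.846 s = 0.10191191 rad/s. 1 rpm = 0.10471976 rad/s, so 0.10191191 rad/s = 0.10191191 / 0.10471976 = 0.97318708 rpm ≈ 0.9732 rpm (4 s.f.). Final answer: 0.9732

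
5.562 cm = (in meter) 1 cm = 0.01 m, so 5.562 cm = 5.562 * 0.01 = 0.05562 m. 0.05562 m = 0.05562 meter. Final answer: 0.05562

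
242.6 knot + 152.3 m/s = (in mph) 619.9. Check: 1 knot = 0.51444444 m/s, so 242.6 knot = 242.6 * 0.51444444 = 124.80422 m/s. 152.3 m/s is already in m/s. Sum: 124.80422 + 152.3 = 277.10422 m/s. 1 mph = 0.44704 m/s, so 277.10422 m/s = 277.10422 / 0.44704 = 619.86449 mph ≈ 619.9 mph (4 s.f.).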